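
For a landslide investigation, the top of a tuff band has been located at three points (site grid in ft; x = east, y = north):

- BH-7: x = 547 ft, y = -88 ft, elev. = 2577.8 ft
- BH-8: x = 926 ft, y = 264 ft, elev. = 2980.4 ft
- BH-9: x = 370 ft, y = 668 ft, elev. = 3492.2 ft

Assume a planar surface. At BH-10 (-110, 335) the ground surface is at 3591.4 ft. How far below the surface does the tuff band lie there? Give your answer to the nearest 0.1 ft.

Let the plane be z = a·x + b·y + c.
BH-8−BH-7: 379a + 352b = 402.6;  BH-9−BH-7: −177a + 756b = 914.4.
Solving gives a = −0.05018, b = 1.19778.
Then c = 2577.8 − a·547 − b·-88 = 2710.65.
At (-110, 335): z_contact = 5.52 + 401.25 + 2710.65 = 3117.43 ft.
Depth below ground = 3591.4 − 3117.43 = 474.0 ft.

474.0 ft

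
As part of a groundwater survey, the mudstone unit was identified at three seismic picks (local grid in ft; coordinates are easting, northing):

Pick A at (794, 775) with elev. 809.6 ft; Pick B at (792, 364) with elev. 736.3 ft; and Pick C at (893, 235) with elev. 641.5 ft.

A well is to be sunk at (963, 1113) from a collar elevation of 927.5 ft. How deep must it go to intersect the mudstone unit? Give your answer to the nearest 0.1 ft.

Let the plane be z = a·easting + b·northing + c.
Pick B−Pick A: −2a − 411b = −73.3;  Pick C−Pick A: 99a − 540b = −168.1.
Solving gives a = −0.706435, b = 0.181783.
Then c = 809.6 − a·794 − b·775 = 1229.63.
At (963, 1113): z_contact = −680.30 + 202.32 + 1229.63 = 751.66 ft.
Depth below ground = 927.5 − 751.66 = 175.8 ft.

175.8 ft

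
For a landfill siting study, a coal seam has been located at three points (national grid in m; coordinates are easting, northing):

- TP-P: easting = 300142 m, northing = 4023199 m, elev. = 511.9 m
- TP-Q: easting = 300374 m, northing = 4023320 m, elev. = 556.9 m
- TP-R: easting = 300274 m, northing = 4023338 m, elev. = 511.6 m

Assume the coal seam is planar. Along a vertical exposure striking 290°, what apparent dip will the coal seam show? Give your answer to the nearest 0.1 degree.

Let the plane be z = a·easting + b·northing + c.
TP-Q−TP-P: 232a + 121b = 45;  TP-R−TP-P: 132a + 139b = −0.3.
Solving gives a = 0.38654, b = −0.36923.
Unit vector along 290° is (sin 290°, cos 290°) = (-0.9397, 0.3420).
Slope in that direction = a·(-0.9397) + b·(0.3420) = −0.48951.
Apparent dip = arctan|0.48951| = 26.1° (true dip is 28.1°, so apparent ≤ true as expected).

26.1°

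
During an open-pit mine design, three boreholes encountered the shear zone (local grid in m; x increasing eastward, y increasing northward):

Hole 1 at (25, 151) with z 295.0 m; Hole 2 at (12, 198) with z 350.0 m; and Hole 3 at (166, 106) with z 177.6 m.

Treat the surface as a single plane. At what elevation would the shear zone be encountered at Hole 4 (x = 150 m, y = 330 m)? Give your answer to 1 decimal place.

416.6 m

Two edge vectors: Hole 1→Hole 2 = (-13, 47, 55), Hole 1→Hole 3 = (141, -45, -117.4).
Normal n = (Hole 1→Hole 2) × (Hole 1→Hole 3) = (-3042.8, 6228.8, -6042).
So ∂z/∂x = −n_x/n_z = −0.50361 and ∂z/∂y = −n_y/n_z = 1.03092.
Intercept c from Hole 1: 295 + 12.59 − 155.67 = 151.92.
At (150, 330): z = −75.5 + 340.2 + 151.92 = 416.6 m.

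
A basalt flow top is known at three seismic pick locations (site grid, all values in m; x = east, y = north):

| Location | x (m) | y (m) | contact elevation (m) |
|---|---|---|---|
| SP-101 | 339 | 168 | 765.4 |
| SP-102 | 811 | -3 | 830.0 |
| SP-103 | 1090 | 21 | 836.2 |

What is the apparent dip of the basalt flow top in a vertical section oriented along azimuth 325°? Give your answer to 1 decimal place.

Let the plane be z = a·x + b·y + c.
SP-102−SP-101: 472a − 171b = 64.6;  SP-103−SP-101: 751a − 147b = 70.8.
Solving gives a = 0.04422, b = −0.25572.
Unit vector along 325° is (sin 325°, cos 325°) = (-0.5736, 0.8192).
Slope in that direction = a·(-0.5736) + b·(0.8192) = −0.23484.
Apparent dip = arctan|0.23484| = 13.2° (true dip is 14.5°, so apparent ≤ true as expected).

13.2°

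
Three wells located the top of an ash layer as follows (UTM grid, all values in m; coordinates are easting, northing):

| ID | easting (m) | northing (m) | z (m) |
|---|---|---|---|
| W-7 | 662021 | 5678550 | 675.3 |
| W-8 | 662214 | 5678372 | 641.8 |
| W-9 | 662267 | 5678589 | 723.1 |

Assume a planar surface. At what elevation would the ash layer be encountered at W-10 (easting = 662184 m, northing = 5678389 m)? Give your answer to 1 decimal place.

643.4 m

Two edge vectors: W-7→W-8 = (193, -178, -33.5), W-7→W-9 = (246, 39, 47.8).
Normal n = (W-7→W-8) × (W-7→W-9) = (-7201.9, -17466.4, 51315).
So ∂z/∂easting = −n_x/n_z = 0.140346877 and ∂z/∂northing = −n_y/n_z = 0.340376108.
Intercept c from W-7: 675.3 − 92912.58 − 1932842.75 = −2025080.03.
At (662184, 5678389): z = 92935.5 + 1932787.9 − 2025080.03 = 643.4 m.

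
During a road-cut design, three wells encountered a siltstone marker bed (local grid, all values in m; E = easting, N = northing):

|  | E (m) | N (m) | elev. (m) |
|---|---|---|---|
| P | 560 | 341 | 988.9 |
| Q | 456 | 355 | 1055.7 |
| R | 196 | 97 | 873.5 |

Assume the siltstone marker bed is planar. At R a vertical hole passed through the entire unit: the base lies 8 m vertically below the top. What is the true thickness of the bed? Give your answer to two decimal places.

4.91 m

Two edge vectors: P→Q = (-104, 14, 66.8), P→R = (-364, -244, -115.4).
Normal n = (P→Q) × (P→R) = (14683.6, -36316.8, 30472).
So ∂z/∂E = −n_x/n_z = −0.48187 and ∂z/∂N = −n_y/n_z = 1.19181.
|∇z| = √(a²+b²) = 1.28554, so dip δ = arctan(1.28554) = 52.12°.
True thickness = vertical thickness × cos δ = 8 × cos 52.12° = 4.91 m.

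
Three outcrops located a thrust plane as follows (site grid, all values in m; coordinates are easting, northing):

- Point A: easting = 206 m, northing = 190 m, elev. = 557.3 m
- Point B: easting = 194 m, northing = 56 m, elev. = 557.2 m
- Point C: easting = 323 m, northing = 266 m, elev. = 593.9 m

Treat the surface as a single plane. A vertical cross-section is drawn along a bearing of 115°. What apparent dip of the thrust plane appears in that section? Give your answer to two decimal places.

17.37°

Let the plane be z = a·easting + b·northing + c.
Point B−Point A: −12a − 134b = −0.1;  Point C−Point A: 117a + 76b = 36.6.
Solving gives a = 0.33163, b = −0.02895.
Unit vector along 115° is (sin 115°, cos 115°) = (0.9063, -0.4226).
Slope in that direction = a·(0.9063) + b·(-0.4226) = 0.31279.
Apparent dip = arctan|0.31279| = 17.37° (true dip is 18.4°, so apparent ≤ true as expected).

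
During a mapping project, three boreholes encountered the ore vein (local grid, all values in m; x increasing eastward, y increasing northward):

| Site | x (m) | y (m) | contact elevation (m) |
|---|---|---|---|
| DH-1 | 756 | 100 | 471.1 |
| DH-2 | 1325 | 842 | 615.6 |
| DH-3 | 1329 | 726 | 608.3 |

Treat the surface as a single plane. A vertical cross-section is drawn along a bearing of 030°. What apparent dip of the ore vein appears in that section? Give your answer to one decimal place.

8.1°

Two edge vectors: DH-1→DH-2 = (569, 742, 144.5), DH-1→DH-3 = (573, 626, 137.2).
Normal n = (DH-1→DH-2) × (DH-1→DH-3) = (11345.4, 4731.7, -68972).
So ∂z/∂x = −n_x/n_z = 0.16449 and ∂z/∂y = −n_y/n_z = 0.06860.
Unit vector along 030° is (sin 30°, cos 30°) = (0.5000, 0.8660).
Slope in that direction = a·(0.5000) + b·(0.8660) = 0.14166.
Apparent dip = arctan|0.14166| = 8.1° (true dip is 10.1°, so apparent ≤ true as expected).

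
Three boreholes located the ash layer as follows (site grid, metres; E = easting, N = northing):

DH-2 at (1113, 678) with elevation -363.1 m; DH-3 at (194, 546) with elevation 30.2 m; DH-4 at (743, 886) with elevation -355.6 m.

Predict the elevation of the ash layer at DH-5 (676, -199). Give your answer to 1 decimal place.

294.3 m

Let the plane be z = a·E + b·N + c.
DH-3−DH-2: −919a − 132b = 393.3;  DH-4−DH-2: −370a + 208b = 7.5.
Solving gives a = −0.344996, b = −0.577638.
Then c = -363.1 − a·1113 − b·678 = 412.52.
At (676, -199): z = −233.2 + 114.9 + 412.52 = 294.3 m.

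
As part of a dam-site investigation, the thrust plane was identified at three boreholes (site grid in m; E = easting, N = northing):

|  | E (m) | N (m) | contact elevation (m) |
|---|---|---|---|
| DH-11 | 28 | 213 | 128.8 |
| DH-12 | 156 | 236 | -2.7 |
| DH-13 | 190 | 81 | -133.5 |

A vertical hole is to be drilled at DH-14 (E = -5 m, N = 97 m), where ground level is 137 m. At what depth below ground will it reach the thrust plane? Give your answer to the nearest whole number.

Two edge vectors: DH-11→DH-12 = (128, 23, -131.5), DH-11→DH-13 = (162, -132, -262.3).
Normal n = (DH-11→DH-12) × (DH-11→DH-13) = (-23390.9, 12271.4, -20622).
So ∂z/∂E = −n_x/n_z = −1.13427 and ∂z/∂N = −n_y/n_z = 0.59506.
Intercept c from DH-11: 128.8 + 31.76 − 126.75 = 33.81.
At (-5, 97): z_contact = 5.7 + 57.7 + 33.81 = 97.2 m.
Depth below ground = 137 − 97.2 = 40 m.

40 m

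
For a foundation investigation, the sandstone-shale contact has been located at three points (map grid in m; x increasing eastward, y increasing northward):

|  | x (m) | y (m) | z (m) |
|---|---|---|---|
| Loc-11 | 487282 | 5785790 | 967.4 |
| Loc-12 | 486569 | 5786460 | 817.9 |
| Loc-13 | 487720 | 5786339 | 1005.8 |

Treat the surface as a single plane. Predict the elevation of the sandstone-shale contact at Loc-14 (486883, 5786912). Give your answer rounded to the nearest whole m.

Two edge vectors: Loc-11→Loc-12 = (-713, 670, -149.5), Loc-11→Loc-13 = (438, 549, 38.4).
Normal n = (Loc-11→Loc-12) × (Loc-11→Loc-13) = (107803.5, -38101.8, -684897).
So ∂z/∂x = −n_x/n_z = 0.15740104 and ∂z/∂y = −n_y/n_z = −0.05563143.
Intercept c from Loc-11: 967.4 − 76698.69 + 321871.78 = 246140.48.
At (486883, 5786912): z = 76635.9 − 321934.2 + 246140.48 = 842.2 m.

842 m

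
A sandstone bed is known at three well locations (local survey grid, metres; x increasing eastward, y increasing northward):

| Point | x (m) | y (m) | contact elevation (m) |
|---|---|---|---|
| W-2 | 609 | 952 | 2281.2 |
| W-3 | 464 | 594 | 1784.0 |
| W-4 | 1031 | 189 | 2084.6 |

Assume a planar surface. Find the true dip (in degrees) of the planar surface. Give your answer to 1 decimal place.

Let the plane be z = a·x + b·y + c.
W-3−W-2: −145a − 358b = −497.2;  W-4−W-2: 422a − 763b = −196.6.
Solving gives a = 1.18062, b = 0.91064.
Gradient magnitude |∇z| = √(a² + b²) = √(1.39386 + 0.82927) = 1.49102.
True dip = arctan(1.49102) = 56.2°, dipping toward SW (azimuth ≈ 232°).

56.2°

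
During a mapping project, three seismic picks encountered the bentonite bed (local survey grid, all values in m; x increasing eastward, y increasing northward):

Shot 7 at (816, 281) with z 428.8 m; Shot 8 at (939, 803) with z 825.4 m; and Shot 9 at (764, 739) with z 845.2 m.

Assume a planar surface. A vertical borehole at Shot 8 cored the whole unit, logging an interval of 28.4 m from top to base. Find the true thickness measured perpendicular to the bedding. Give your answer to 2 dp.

Two edge vectors: Shot 7→Shot 8 = (123, 522, 396.6), Shot 7→Shot 9 = (-52, 458, 416.4).
Normal n = (Shot 7→Shot 8) × (Shot 7→Shot 9) = (35718, -71840.4, 83478).
So ∂z/∂x = −n_x/n_z = −0.42787 and ∂z/∂y = −n_y/n_z = 0.86059.
|∇z| = √(a²+b²) = 0.96109, so dip δ = arctan(0.96109) = 43.86°.
True thickness = vertical thickness × cos δ = 28.4 × cos 43.86° = 20.48 m.

20.48 m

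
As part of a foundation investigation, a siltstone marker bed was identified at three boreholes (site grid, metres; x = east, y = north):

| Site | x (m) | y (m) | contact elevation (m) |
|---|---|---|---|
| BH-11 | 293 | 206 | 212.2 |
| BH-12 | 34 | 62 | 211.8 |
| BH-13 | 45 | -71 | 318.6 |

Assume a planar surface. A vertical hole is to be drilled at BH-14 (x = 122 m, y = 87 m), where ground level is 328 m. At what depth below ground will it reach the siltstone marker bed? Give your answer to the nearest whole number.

98 m

Two edge vectors: BH-11→BH-12 = (-259, -144, -0.4), BH-11→BH-13 = (-248, -277, 106.4).
Normal n = (BH-11→BH-12) × (BH-11→BH-13) = (-15432.4, 27656.8, 36031).
So ∂z/∂x = −n_x/n_z = 0.42831 and ∂z/∂y = −n_y/n_z = −0.76758.
Intercept c from BH-11: 212.2 − 125.49 + 158.12 = 244.83.
At (122, 87): z_contact = 52.3 − 66.8 + 244.83 = 230.3 m.
Depth below ground = 328 − 230.3 = 98 m.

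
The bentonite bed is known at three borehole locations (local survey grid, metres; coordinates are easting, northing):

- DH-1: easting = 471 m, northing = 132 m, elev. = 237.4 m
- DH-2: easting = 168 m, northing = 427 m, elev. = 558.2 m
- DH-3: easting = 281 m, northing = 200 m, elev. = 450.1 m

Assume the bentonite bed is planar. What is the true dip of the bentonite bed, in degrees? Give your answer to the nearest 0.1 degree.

49.2°

Two edge vectors: DH-1→DH-2 = (-303, 295, 320.8), DH-1→DH-3 = (-190, 68, 212.7).
Normal n = (DH-1→DH-2) × (DH-1→DH-3) = (40932.1, 3496.1, 35446).
So ∂z/∂easting = −n_x/n_z = −1.15477 and ∂z/∂northing = −n_y/n_z = −0.09863.
Gradient magnitude |∇z| = √(a² + b²) = √(1.33350 + 0.00973) = 1.15898.
True dip = arctan(1.15898) = 49.2°, dipping toward E (azimuth ≈ 085°).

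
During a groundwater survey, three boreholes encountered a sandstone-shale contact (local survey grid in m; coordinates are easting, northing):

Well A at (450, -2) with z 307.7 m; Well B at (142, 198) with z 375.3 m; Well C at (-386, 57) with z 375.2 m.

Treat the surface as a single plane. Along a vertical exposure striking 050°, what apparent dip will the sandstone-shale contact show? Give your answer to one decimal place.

Let the plane be z = a·easting + b·northing + c.
Well B−Well A: −308a + 200b = 67.6;  Well C−Well A: −836a + 59b = 67.5.
Solving gives a = −0.06382, b = 0.23971.
Unit vector along 050° is (sin 50°, cos 50°) = (0.7660, 0.6428).
Slope in that direction = a·(0.7660) + b·(0.6428) = 0.10519.
Apparent dip = arctan|0.10519| = 6.0° (true dip is 13.9°, so apparent ≤ true as expected).

6.0°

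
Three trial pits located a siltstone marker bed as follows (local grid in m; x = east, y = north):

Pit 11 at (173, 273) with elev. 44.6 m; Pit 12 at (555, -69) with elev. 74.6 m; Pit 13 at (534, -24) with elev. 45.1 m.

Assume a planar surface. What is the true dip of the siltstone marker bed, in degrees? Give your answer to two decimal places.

53.99°

Two edge vectors: Pit 11→Pit 12 = (382, -342, 30), Pit 11→Pit 13 = (361, -297, 0.5).
Normal n = (Pit 11→Pit 12) × (Pit 11→Pit 13) = (8739, 10639, 10008).
So ∂z/∂x = −n_x/n_z = −0.87320 and ∂z/∂y = −n_y/n_z = −1.06305.
Gradient magnitude |∇z| = √(a² + b²) = √(0.76248 + 1.13007) = 1.37570.
True dip = arctan(1.37570) = 53.99°, dipping toward NE (azimuth ≈ 039°).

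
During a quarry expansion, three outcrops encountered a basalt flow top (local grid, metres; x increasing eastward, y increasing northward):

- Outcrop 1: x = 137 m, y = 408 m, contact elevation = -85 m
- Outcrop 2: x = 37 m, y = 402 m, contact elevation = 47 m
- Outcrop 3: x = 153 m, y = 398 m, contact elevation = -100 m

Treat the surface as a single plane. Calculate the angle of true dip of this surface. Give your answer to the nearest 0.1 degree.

54.5°

Two edge vectors: Outcrop 1→Outcrop 2 = (-100, -6, 132), Outcrop 1→Outcrop 3 = (16, -10, -15).
Normal n = (Outcrop 1→Outcrop 2) × (Outcrop 1→Outcrop 3) = (1410, 612, 1096).
So ∂z/∂x = −n_x/n_z = −1.28650 and ∂z/∂y = −n_y/n_z = −0.55839.
Gradient magnitude |∇z| = √(a² + b²) = √(1.65507 + 0.31180) = 1.40245.
True dip = arctan(1.40245) = 54.5°, dipping toward ENE (azimuth ≈ 067°).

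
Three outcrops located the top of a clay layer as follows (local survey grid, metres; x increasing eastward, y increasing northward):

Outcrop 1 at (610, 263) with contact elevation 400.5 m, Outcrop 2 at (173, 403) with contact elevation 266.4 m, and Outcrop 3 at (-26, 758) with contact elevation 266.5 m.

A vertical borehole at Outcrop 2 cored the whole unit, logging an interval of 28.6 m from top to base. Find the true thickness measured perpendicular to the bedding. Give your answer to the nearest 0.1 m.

26.3 m

Let the plane be z = a·x + b·y + c.
Outcrop 2−Outcrop 1: −437a + 140b = −134.1;  Outcrop 3−Outcrop 1: −636a + 495b = −134.
Solving gives a = 0.37415, b = 0.21001.
|∇z| = √(a²+b²) = 0.42906, so dip δ = arctan(0.42906) = 23.22°.
True thickness = vertical thickness × cos δ = 28.6 × cos 23.22° = 26.3 m.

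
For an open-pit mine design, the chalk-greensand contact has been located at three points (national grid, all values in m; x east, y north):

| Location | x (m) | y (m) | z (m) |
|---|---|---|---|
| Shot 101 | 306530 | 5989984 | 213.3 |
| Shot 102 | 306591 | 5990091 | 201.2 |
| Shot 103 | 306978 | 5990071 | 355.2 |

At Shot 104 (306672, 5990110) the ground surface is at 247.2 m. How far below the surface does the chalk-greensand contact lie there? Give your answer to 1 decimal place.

Let the plane be z = a·x + b·y + c.
Shot 102−Shot 101: 61a + 107b = −12.1;  Shot 103−Shot 101: 448a + 87b = 141.9.
Solving gives a = 0.380867485, b = −0.330214173.
Then c = 213.3 − a·306530 − b·5989984 = 1861443.61.
At (306672, 5990110): z_contact = 116801.39 − 1978019.22 + 1861443.61 = 225.78 m.
Depth below ground = 247.2 − 225.78 = 21.4 m.

21.4 m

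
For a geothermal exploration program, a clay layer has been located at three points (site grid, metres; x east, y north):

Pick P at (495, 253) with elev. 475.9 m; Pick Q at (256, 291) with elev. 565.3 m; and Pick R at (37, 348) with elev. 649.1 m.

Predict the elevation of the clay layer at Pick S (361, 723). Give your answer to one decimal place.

564.1 m

Two edge vectors: Pick P→Pick Q = (-239, 38, 89.4), Pick P→Pick R = (-458, 95, 173.2).
Normal n = (Pick P→Pick Q) × (Pick P→Pick R) = (-1911.4, 449.6, -5301).
So ∂z/∂x = −n_x/n_z = −0.36057 and ∂z/∂y = −n_y/n_z = 0.08481.
Intercept c from Pick P: 475.9 + 178.48 − 21.46 = 632.93.
At (361, 723): z = −130.2 + 61.3 + 632.93 = 564.1 m.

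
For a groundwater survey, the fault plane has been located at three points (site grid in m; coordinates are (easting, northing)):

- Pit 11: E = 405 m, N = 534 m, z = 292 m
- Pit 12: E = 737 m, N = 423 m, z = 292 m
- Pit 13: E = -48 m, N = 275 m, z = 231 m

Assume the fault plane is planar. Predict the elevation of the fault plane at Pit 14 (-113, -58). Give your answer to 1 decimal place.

Let the plane be z = a·E + b·N + c.
Pit 12−Pit 11: 332a − 111b = 0;  Pit 13−Pit 11: −453a − 259b = −61.
Solving gives a = 0.04969, b = 0.14862.
Then c = 292 − a·405 − b·534 = 192.52.
At (-113, -58): z = −5.6 − 8.6 + 192.52 = 178.3 m.

178.3 m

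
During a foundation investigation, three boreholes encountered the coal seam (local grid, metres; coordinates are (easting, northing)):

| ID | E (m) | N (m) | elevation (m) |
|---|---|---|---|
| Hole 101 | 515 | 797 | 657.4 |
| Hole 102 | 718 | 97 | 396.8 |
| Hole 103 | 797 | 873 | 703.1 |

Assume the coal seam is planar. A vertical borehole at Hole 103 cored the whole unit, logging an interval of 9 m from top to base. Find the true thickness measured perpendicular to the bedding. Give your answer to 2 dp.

8.38 m

Two edge vectors: Hole 101→Hole 102 = (203, -700, -260.6), Hole 101→Hole 103 = (282, 76, 45.7).
Normal n = (Hole 101→Hole 102) × (Hole 101→Hole 103) = (-12184.4, -82766.3, 212828).
So ∂z/∂E = −n_x/n_z = 0.05725 and ∂z/∂N = −n_y/n_z = 0.38889.
|∇z| = √(a²+b²) = 0.39308, so dip δ = arctan(0.39308) = 21.46°.
True thickness = vertical thickness × cos δ = 9 × cos 21.46° = 8.38 m.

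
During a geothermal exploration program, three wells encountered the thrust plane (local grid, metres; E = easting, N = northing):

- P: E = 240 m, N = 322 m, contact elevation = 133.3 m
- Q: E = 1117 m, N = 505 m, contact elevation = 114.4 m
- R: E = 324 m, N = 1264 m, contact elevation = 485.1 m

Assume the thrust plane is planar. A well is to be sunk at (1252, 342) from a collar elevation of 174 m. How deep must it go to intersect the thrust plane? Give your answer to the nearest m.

136 m

Two edge vectors: P→Q = (877, 183, -18.9), P→R = (84, 942, 351.8).
Normal n = (P→Q) × (P→R) = (82183.2, -310116.2, 810762).
So ∂z/∂E = −n_x/n_z = −0.10137 and ∂z/∂N = −n_y/n_z = 0.38250.
Intercept c from P: 133.3 + 24.33 − 123.16 = 34.46.
At (1252, 342): z_contact = −126.9 + 130.8 + 34.46 = 38.4 m.
Depth below ground = 174 − 38.4 = 136 m.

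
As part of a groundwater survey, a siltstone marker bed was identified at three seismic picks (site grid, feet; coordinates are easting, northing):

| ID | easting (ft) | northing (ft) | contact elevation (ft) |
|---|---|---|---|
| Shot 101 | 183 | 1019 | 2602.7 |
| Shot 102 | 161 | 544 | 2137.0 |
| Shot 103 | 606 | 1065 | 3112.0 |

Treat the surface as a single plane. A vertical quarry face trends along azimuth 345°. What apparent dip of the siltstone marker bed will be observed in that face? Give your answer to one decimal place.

31.5°

Two edge vectors: Shot 101→Shot 102 = (-22, -475, -465.7), Shot 101→Shot 103 = (423, 46, 509.3).
Normal n = (Shot 101→Shot 102) × (Shot 101→Shot 103) = (-220495.3, -185786.5, 199913).
So ∂z/∂easting = −n_x/n_z = 1.10296 and ∂z/∂northing = −n_y/n_z = 0.92934.
Unit vector along 345° is (sin 345°, cos 345°) = (-0.2588, 0.9659).
Slope in that direction = a·(-0.2588) + b·(0.9659) = 0.61220.
Apparent dip = arctan|0.61220| = 31.5° (true dip is 55.3°, so apparent ≤ true as expected).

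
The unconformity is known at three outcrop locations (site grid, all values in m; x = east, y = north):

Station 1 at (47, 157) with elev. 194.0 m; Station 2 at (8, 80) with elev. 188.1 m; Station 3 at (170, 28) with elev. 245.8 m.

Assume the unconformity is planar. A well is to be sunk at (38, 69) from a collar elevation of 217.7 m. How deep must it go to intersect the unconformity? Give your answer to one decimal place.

Let the plane be z = a·x + b·y + c.
Station 2−Station 1: −39a − 77b = −5.9;  Station 3−Station 1: 123a − 129b = 51.8.
Solving gives a = 0.32752, b = −0.08926.
Then c = 194 − a·47 − b·157 = 192.62.
At (38, 69): z_contact = 12.45 − 6.16 + 192.62 = 198.91 m.
Depth below ground = 217.7 − 198.91 = 18.8 m.

18.8 m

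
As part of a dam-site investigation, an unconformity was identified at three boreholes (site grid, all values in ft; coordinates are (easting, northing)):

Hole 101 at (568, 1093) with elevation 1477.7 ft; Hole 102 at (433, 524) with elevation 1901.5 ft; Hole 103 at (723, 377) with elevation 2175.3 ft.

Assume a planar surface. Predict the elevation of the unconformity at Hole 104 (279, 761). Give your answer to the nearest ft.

1619 ft

Two edge vectors: Hole 101→Hole 102 = (-135, -569, 423.8), Hole 101→Hole 103 = (155, -716, 697.6).
Normal n = (Hole 101→Hole 102) × (Hole 101→Hole 103) = (-93493.6, 159865, 184855).
So ∂z/∂E = −n_x/n_z = 0.50577 and ∂z/∂N = −n_y/n_z = −0.86481.
Intercept c from Hole 101: 1477.7 − 287.28 + 945.24 = 2135.66.
At (279, 761): z = 141.1 − 658.1 + 2135.66 = 1618.7 ft.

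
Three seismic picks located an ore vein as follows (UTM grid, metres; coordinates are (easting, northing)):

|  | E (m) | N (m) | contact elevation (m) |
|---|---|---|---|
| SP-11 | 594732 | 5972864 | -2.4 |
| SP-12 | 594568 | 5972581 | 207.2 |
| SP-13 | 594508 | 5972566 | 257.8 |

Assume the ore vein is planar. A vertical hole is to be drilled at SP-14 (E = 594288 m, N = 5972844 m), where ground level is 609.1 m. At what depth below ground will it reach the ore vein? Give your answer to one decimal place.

Let the plane be z = a·E + b·N + c.
SP-12−SP-11: −164a − 283b = 209.6;  SP-13−SP-11: −224a − 298b = 260.2.
Solving gives a = −0.769683196, b = −0.294600551.
Then c = -2.4 − a·594732 − b·5972864 = 2217361.85.
At (594288, 5972844): z_contact = −457413.49 − 1759603.13 + 2217361.85 = 345.23 m.
Depth below ground = 609.1 − 345.23 = 263.9 m.

263.9 m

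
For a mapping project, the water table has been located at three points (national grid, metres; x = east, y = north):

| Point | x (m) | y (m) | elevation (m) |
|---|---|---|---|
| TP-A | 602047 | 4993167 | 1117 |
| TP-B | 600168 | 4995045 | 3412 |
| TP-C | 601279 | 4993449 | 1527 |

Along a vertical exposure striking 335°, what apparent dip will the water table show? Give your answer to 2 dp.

Let the plane be z = a·x + b·y + c.
TP-B−TP-A: −1879a + 1878b = 2295;  TP-C−TP-A: −768a + 282b = 410.
Solving gives a = −0.13458, b = 1.08740.
Unit vector along 335° is (sin 335°, cos 335°) = (-0.4226, 0.9063).
Slope in that direction = a·(-0.4226) + b·(0.9063) = 1.04239.
Apparent dip = arctan|1.04239| = 46.19° (true dip is 47.6°, so apparent ≤ true as expected).

46.19°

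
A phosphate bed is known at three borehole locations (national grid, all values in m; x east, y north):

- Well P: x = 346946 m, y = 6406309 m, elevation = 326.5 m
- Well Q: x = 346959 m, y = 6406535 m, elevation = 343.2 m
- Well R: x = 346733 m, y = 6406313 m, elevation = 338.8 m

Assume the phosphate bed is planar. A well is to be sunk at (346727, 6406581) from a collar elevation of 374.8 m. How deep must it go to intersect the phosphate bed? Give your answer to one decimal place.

15.0 m

Let the plane be z = a·x + b·y + c.
Well Q−Well P: 13a + 226b = 16.7;  Well R−Well P: −213a + 4b = 12.3.
Solving gives a = −0.056297987, b = 0.077132185.
Then c = 326.5 − a·346946 − b·6406309 = −474273.75.
At (346727, 6406581): z_contact = −19520.03 + 494153.59 − 474273.75 = 359.81 m.
Depth below ground = 374.8 − 359.81 = 15.0 m.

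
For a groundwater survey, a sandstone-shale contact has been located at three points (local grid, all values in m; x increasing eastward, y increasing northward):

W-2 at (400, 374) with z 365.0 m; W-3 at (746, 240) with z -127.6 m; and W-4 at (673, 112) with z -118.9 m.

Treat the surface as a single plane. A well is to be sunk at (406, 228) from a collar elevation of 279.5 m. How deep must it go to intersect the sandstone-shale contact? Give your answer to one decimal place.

Let the plane be z = a·x + b·y + c.
W-3−W-2: 346a − 134b = −492.6;  W-4−W-2: 273a − 262b = −483.9.
Solving gives a = −1.18769, b = 0.60939.
Then c = 365 − a·400 − b·374 = 612.17.
At (406, 228): z_contact = −482.20 + 138.94 + 612.17 = 268.90 m.
Depth below ground = 279.5 − 268.90 = 10.6 m.

10.6 m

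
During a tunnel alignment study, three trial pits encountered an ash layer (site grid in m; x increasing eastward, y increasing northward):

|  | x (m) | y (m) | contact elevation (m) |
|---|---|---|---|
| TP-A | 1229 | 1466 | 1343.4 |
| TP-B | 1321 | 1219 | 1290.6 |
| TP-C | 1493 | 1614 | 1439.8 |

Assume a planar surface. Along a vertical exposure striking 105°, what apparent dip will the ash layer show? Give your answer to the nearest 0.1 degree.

Two edge vectors: TP-A→TP-B = (92, -247, -52.8), TP-A→TP-C = (264, 148, 96.4).
Normal n = (TP-A→TP-B) × (TP-A→TP-C) = (-15996.4, -22808, 78824).
So ∂z/∂x = −n_x/n_z = 0.20294 and ∂z/∂y = −n_y/n_z = 0.28935.
Unit vector along 105° is (sin 105°, cos 105°) = (0.9659, -0.2588).
Slope in that direction = a·(0.9659) + b·(-0.2588) = 0.12113.
Apparent dip = arctan|0.12113| = 6.9° (true dip is 19.5°, so apparent ≤ true as expected).

6.9°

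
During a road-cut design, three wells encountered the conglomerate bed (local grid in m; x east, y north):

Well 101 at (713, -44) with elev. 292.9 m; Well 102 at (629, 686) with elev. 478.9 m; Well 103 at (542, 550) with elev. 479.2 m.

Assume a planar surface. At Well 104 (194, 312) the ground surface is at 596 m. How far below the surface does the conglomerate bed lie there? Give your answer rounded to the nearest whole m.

50 m

Two edge vectors: Well 101→Well 102 = (-84, 730, 186), Well 101→Well 103 = (-171, 594, 186.3).
Normal n = (Well 101→Well 102) × (Well 101→Well 103) = (25515, -16156.8, 74934).
So ∂z/∂x = −n_x/n_z = −0.34050 and ∂z/∂y = −n_y/n_z = 0.21561.
Intercept c from Well 101: 292.9 + 242.78 + 9.49 = 545.16.
At (194, 312): z_contact = −66.1 + 67.3 + 545.16 = 546.4 m.
Depth below ground = 596 − 546.4 = 50 m.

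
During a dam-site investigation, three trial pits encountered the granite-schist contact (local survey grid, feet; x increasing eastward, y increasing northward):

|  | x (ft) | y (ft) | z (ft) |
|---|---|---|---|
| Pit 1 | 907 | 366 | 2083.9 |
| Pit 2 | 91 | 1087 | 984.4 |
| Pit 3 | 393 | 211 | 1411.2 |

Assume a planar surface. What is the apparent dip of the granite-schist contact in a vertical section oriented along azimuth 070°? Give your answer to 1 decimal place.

50.8°

Let the plane be z = a·x + b·y + c.
Pit 2−Pit 1: −816a + 721b = −1099.5;  Pit 3−Pit 1: −514a − 155b = −672.7.
Solving gives a = 1.31859, b = −0.03263.
Unit vector along 070° is (sin 70°, cos 70°) = (0.9397, 0.3420).
Slope in that direction = a·(0.9397) + b·(0.3420) = 1.22791.
Apparent dip = arctan|1.22791| = 50.8° (true dip is 52.8°, so apparent ≤ true as expected).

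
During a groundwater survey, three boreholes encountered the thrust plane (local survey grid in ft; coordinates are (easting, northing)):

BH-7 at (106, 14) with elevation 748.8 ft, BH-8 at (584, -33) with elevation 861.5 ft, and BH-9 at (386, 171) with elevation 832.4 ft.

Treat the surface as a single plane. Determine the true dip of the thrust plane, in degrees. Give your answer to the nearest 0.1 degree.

14.7°

Two edge vectors: BH-7→BH-8 = (478, -47, 112.7), BH-7→BH-9 = (280, 157, 83.6).
Normal n = (BH-7→BH-8) × (BH-7→BH-9) = (-21623.1, -8404.8, 88206).
So ∂z/∂E = −n_x/n_z = 0.24514 and ∂z/∂N = −n_y/n_z = 0.09529.
Gradient magnitude |∇z| = √(a² + b²) = √(0.06010 + 0.00908) = 0.26301.
True dip = arctan(0.26301) = 14.7°, dipping toward WSW (azimuth ≈ 249°).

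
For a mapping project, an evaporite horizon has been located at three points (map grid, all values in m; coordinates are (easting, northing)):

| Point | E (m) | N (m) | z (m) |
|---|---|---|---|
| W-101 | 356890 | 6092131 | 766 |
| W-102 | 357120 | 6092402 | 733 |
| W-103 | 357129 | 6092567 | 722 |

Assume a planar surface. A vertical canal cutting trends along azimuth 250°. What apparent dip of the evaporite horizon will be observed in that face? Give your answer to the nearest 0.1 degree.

Let the plane be z = a·E + b·N + c.
W-102−W-101: 230a + 271b = −33;  W-103−W-101: 239a + 436b = −44.
Solving gives a = −0.06939, b = −0.06288.
Unit vector along 250° is (sin 250°, cos 250°) = (-0.9397, -0.3420).
Slope in that direction = a·(-0.9397) + b·(-0.3420) = 0.08671.
Apparent dip = arctan|0.08671| = 5.0° (true dip is 5.3°, so apparent ≤ true as expected).

5.0°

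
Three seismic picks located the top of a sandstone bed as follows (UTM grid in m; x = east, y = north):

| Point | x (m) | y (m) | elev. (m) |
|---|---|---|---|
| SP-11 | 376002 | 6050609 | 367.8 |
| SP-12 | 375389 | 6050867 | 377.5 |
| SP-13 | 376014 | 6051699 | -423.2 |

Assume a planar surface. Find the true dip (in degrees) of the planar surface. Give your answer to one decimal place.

38.3°

Let the plane be z = a·x + b·y + c.
SP-12−SP-11: −613a + 258b = 9.7;  SP-13−SP-11: 12a + 1090b = −791.
Solving gives a = −0.31977, b = −0.72217.
Gradient magnitude |∇z| = √(a² + b²) = √(0.10225 + 0.52153) = 0.78980.
True dip = arctan(0.78980) = 38.3°, dipping toward NNE (azimuth ≈ 024°).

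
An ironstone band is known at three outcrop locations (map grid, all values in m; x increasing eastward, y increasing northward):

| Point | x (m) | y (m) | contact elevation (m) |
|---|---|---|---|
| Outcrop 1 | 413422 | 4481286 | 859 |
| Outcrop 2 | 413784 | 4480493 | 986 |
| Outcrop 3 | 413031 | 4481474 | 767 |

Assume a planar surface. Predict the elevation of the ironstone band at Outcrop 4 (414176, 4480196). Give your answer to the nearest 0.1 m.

1085.6 m

Let the plane be z = a·x + b·y + c.
Outcrop 2−Outcrop 1: 362a − 793b = 127;  Outcrop 3−Outcrop 1: −391a + 188b = −92.
Solving gives a = 0.202804051, b = −0.067572426.
Then c = 859 − a·413422 − b·4481286 = 219826.71.
At (414176, 4480196): z = 83996.6 − 302737.7 + 219826.71 = 1085.6 m.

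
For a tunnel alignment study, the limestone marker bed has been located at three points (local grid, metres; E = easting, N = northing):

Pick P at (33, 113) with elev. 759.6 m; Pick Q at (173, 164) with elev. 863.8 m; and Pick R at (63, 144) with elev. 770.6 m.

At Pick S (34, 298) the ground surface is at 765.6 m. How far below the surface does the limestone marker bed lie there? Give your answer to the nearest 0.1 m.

Let the plane be z = a·E + b·N + c.
Pick Q−Pick P: 140a + 51b = 104.2;  Pick R−Pick P: 30a + 31b = 11.
Solving gives a = 0.94989, b = −0.56441.
Then c = 759.6 − a·33 − b·113 = 792.03.
At (34, 298): z_contact = 32.30 − 168.20 + 792.03 = 656.13 m.
Depth below ground = 765.6 − 656.13 = 109.5 m.

109.5 m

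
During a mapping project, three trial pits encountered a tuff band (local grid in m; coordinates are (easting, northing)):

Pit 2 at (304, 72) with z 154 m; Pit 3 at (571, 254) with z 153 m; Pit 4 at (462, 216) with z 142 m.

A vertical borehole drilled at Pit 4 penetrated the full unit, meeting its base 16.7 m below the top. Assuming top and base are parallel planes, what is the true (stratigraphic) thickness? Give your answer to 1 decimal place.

Let the plane be z = a·E + b·N + c.
Pit 3−Pit 2: 267a + 182b = −1;  Pit 4−Pit 2: 158a + 144b = −12.
Solving gives a = 0.21048, b = −0.31428.
|∇z| = √(a²+b²) = 0.37825, so dip δ = arctan(0.37825) = 20.72°.
True thickness = vertical thickness × cos δ = 16.7 × cos 20.72° = 15.6 m.

15.6 m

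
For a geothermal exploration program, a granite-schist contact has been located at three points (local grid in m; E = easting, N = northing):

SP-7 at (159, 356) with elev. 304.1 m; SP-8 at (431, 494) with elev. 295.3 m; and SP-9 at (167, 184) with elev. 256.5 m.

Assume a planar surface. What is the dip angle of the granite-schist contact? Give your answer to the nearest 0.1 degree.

Let the plane be z = a·E + b·N + c.
SP-8−SP-7: 272a + 138b = −8.8;  SP-9−SP-7: 8a − 172b = −47.6.
Solving gives a = −0.16878, b = 0.26889.
Gradient magnitude |∇z| = √(a² + b²) = √(0.02849 + 0.07230) = 0.31747.
True dip = arctan(0.31747) = 17.6°, dipping toward SSE (azimuth ≈ 148°).

17.6°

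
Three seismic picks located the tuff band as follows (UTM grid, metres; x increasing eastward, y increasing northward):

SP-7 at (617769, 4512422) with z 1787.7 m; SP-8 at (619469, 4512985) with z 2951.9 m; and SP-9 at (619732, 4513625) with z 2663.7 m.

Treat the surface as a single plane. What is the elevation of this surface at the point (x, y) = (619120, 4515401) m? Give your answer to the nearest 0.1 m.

Let the plane be z = a·x + b·y + c.
SP-8−SP-7: 1700a + 563b = 1164.2;  SP-9−SP-7: 1963a + 1203b = 876.
Solving gives a = 0.965331072, b = −0.847003237.
Then c = 1787.7 − a·617769 − b·4512422 = 3227472.13.
At (619120, 4515401): z = 597655.8 − 3824559.3 + 3227472.13 = 568.6 m.

568.6 m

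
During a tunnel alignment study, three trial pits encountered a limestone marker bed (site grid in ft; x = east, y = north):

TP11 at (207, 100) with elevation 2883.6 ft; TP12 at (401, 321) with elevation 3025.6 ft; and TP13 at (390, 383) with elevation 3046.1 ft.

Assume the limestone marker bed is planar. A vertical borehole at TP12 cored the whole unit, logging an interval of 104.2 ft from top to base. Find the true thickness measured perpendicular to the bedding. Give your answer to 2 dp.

Let the plane be z = a·x + b·y + c.
TP12−TP11: 194a + 221b = 142;  TP13−TP11: 183a + 283b = 162.5.
Solving gives a = 0.29556, b = 0.38308.
|∇z| = √(a²+b²) = 0.48385, so dip δ = arctan(0.48385) = 25.82°.
True thickness = vertical thickness × cos δ = 104.2 × cos 25.82° = 93.80 ft.

93.80 ft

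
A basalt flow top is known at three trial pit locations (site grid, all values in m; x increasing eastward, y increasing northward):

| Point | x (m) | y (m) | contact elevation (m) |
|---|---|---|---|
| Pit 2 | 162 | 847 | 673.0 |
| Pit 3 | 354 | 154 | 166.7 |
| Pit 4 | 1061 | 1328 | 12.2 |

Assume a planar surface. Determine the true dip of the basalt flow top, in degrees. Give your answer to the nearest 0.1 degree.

47.3°

Two edge vectors: Pit 2→Pit 3 = (192, -693, -506.3), Pit 2→Pit 4 = (899, 481, -660.8).
Normal n = (Pit 2→Pit 3) × (Pit 2→Pit 4) = (701464.7, -328290.1, 715359).
So ∂z/∂x = −n_x/n_z = −0.98058 and ∂z/∂y = −n_y/n_z = 0.45892.
Gradient magnitude |∇z| = √(a² + b²) = √(0.96153 + 0.21060) = 1.08265.
True dip = arctan(1.08265) = 47.3°, dipping toward ESE (azimuth ≈ 115°).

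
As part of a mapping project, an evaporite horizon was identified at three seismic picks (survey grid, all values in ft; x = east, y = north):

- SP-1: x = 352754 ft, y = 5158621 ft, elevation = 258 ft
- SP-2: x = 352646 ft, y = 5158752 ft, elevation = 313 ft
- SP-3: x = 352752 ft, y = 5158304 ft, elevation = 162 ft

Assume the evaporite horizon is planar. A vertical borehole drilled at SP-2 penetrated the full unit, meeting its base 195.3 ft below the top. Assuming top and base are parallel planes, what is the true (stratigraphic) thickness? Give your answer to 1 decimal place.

185.2 ft

Let the plane be z = a·x + b·y + c.
SP-2−SP-1: −108a + 131b = 55;  SP-3−SP-1: −2a − 317b = −96.
Solving gives a = −0.14085, b = 0.30373.
|∇z| = √(a²+b²) = 0.33480, so dip δ = arctan(0.33480) = 18.51°.
True thickness = vertical thickness × cos δ = 195.3 × cos 18.51° = 185.2 ft.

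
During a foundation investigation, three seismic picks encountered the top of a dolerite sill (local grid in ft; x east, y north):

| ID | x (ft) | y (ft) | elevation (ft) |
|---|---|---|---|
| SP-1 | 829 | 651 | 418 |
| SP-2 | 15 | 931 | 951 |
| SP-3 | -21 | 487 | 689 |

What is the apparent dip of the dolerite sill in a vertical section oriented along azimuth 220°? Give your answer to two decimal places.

Two edge vectors: SP-1→SP-2 = (-814, 280, 533), SP-1→SP-3 = (-850, -164, 271).
Normal n = (SP-1→SP-2) × (SP-1→SP-3) = (163292, -232456, 371496).
So ∂z/∂x = −n_x/n_z = −0.43955 and ∂z/∂y = −n_y/n_z = 0.62573.
Unit vector along 220° is (sin 220°, cos 220°) = (-0.6428, -0.7660).
Slope in that direction = a·(-0.6428) + b·(-0.7660) = −0.19680.
Apparent dip = arctan|0.19680| = 11.13° (true dip is 37.4°, so apparent ≤ true as expected).

11.13°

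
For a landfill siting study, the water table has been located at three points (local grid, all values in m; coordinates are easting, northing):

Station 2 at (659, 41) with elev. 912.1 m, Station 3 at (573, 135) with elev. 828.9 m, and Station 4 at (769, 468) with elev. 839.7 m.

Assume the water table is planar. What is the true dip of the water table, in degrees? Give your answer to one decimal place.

34.7°

Let the plane be z = a·easting + b·northing + c.
Station 3−Station 2: −86a + 94b = −83.2;  Station 4−Station 2: 110a + 427b = −72.4.
Solving gives a = 0.61028, b = −0.32677.
Gradient magnitude |∇z| = √(a² + b²) = √(0.37244 + 0.10678) = 0.69225.
True dip = arctan(0.69225) = 34.7°, dipping toward WNW (azimuth ≈ 298°).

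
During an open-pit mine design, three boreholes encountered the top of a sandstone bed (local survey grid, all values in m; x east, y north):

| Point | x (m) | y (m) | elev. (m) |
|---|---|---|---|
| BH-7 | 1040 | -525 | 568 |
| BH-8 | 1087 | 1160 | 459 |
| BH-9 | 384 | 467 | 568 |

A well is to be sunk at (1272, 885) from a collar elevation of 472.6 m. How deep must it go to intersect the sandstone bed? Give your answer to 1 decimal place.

13.9 m

Two edge vectors: BH-7→BH-8 = (47, 1685, -109), BH-7→BH-9 = (-656, 992, 0).
Normal n = (BH-7→BH-8) × (BH-7→BH-9) = (108128, 71504, 1151984).
So ∂z/∂x = −n_x/n_z = −0.093862 and ∂z/∂y = −n_y/n_z = −0.062070.
Intercept c from BH-7: 568 + 97.62 − 32.59 = 633.03.
At (1272, 885): z_contact = −119.39 − 54.93 + 633.03 = 458.70 m.
Depth below ground = 472.6 − 458.70 = 13.9 m.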